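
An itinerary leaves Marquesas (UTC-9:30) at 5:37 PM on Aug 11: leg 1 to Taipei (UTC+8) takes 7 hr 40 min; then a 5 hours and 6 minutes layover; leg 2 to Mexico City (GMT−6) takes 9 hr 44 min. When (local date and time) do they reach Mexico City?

Convert departure to UTC: 5:37 PM + 9:30 = 3:07 AM UTC on Aug 12.
Add 7 hours 40 minutes leg 1 → 10:47 AM UTC.
Add 5 hours 6 minutes layover in Taipei → 3:53 PM UTC.
Add 9 hours and 44 minutes leg 2 → 1:37 AM UTC (Aug 13).
Mexico City is UTC−6:00, so local arrival = 1:37 AM − 6:00 = 7:37 PM on Aug 12.

7:37 PM on August 12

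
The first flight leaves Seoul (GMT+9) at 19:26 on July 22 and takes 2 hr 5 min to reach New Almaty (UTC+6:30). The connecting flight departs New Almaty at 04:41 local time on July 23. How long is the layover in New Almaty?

Convert departure to UTC: 19:26 − 9:00 = 10:26 UTC on Jul 22.
Add 2 hours 5 minutes flight time → 12:31 UTC.
New Almaty is UTC+6:30, so local arrival = 12:31 + 6:30 = 19:01 on Jul 22.
Layover = 04:41 − 19:01 (+1 day) = 9 hours 40 minutes.

9 hours 40 minutes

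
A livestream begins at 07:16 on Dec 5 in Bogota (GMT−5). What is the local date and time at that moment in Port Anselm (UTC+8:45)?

In UTC: 07:16 + 5:00 = 12:16 on Dec 5.
Port Anselm is UTC+8:45: 12:16 + 8:45 = 21:01 on Dec 5.

21:01 on December 5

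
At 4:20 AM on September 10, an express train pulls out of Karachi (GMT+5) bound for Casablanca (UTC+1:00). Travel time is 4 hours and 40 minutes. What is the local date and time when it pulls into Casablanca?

Convert departure to UTC: 4:20 AM − 5:00 = 11:20 PM UTC on Sep 9.
Add 4 hours and 40 minutes travel time → 4:00 AM UTC (Sep 10).
Casablanca is UTC+1:00, so local arrival = 4:00 AM + 1:00 = 5:00 AM on Sep 10.

5:00 AM on Sep 10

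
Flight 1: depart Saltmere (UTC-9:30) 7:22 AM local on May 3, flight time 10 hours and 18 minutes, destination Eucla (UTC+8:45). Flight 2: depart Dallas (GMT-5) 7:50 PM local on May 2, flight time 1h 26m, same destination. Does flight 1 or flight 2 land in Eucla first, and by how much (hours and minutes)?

the second, by 24 hours 54 minutes

Flight 1 in UTC: 7:22 AM + 9:30 = 4:52 PM on May 3.
+10 hours 18 minutes → arrive 3:10 AM UTC on May 4.
Flight 2 in UTC: 7:50 PM + 5:00 = 12:50 AM on May 3.
+1 hour 26 minutes → arrive 2:16 AM UTC on May 3.
Flight 2 lands earlier by 24 hours 54 minutes.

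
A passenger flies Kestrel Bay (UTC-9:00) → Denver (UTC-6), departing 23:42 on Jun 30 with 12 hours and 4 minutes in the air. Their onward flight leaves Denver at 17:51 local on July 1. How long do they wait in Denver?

Convert departure to UTC: 23:42 + 9:00 = 08:42 UTC on Jul 1.
Add 12 hours 4 minutes flight time → 20:46 UTC.
Denver is UTC−6:00, so local arrival = 20:46 − 6:00 = 14:46 on Jul 1.
Layover = 17:51 − 14:46 = 3 hours 5 minutes.

3 hours 5 minutes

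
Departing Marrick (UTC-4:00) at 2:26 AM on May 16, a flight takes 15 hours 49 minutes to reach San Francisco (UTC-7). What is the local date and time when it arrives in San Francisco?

3:15 PM on May 16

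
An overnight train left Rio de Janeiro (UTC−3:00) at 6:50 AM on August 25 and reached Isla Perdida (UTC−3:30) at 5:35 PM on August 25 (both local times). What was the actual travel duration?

11 hours 15 minutes

Departure in UTC: 6:50 AM + 3:00 = 9:50 AM on Aug 25.
Arrival in UTC: 5:35 PM + 3:30 = 9:05 PM on Aug 25.
Elapsed = 9:05 PM − 9:50 AM = 11 hours 15 minutes.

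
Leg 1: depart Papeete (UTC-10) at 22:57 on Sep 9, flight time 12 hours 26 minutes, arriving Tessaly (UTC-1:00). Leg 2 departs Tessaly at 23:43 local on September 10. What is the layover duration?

Convert departure to UTC: 22:57 + 10:00 = 08:57 UTC on Sep 10.
Add 12 hours 26 minutes flight time → 21:23 UTC.
Tessaly is UTC−1:00, so local arrival = 21:23 − 1:00 = 20:23 on Sep 10.
Layover = 23:43 − 20:23 = 3 hours 20 minutes.

3 hours 20 minutes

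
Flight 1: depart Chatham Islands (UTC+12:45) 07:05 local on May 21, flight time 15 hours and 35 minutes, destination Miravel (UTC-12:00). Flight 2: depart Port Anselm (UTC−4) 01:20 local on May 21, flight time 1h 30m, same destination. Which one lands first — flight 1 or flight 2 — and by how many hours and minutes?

Flight 1 in UTC: 07:05 − 12:45 = 18:20 on May 20.
+15 hours and 35 minutes → arrive 09:55 UTC on May 21.
Flight 2 in UTC: 01:20 + 4:00 = 05:20 on May 21.
+1 hour and 30 minutes → arrive 06:50 UTC on May 21.
Flight 2 lands earlier by 3 hours 5 minutes.

the second, by 3 hours 5 minutes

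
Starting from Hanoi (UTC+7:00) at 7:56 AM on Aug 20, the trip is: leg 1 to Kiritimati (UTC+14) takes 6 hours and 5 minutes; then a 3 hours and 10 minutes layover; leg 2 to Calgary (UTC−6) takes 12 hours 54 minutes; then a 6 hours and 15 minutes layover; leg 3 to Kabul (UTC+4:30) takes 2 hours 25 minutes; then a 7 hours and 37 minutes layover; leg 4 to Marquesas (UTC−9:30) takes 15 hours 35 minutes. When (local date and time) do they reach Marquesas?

Convert departure to UTC: 7:56 AM − 7:00 = 12:56 AM UTC on Aug 20.
Add 6 hours 5 minutes leg 1 → 7:01 AM UTC.
Add 3 hours 10 minutes layover in Kiritimati → 10:11 AM UTC.
Add 12 hours 54 minutes leg 2 → 11:05 PM UTC.
Add 6 hours 15 minutes layover in Calgary → 5:20 AM UTC (Aug 21).
Add 2 hours 25 minutes leg 3 → 7:45 AM UTC.
Add 7 hours 37 minutes layover in Kabul → 3:22 PM UTC.
Add 15 hours and 35 minutes leg 4 → 6:57 AM UTC (Aug 22).
Marquesas is UTC−9:30, so local arrival = 6:57 AM − 9:30 = 9:27 PM on Aug 21.

9:27 PM on Aug 21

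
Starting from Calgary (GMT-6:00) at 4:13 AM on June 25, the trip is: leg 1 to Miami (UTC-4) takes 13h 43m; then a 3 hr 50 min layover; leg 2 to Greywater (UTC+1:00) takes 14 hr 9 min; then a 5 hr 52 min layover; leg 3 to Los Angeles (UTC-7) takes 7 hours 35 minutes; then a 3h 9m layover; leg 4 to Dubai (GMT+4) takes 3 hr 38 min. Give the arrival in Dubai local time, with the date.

6:09 PM on June 27

Convert departure to UTC: 4:13 AM + 6:00 = 10:13 AM UTC on Jun 25.
Add 13 hours and 43 minutes leg 1 → 11:56 PM UTC.
Add 3 hours and 50 minutes layover in Miami → 3:46 AM UTC (Jun 26).
Add 14 hours 9 minutes leg 2 → 5:55 PM UTC.
Add 5 hours 52 minutes layover in Greywater → 11:47 PM UTC.
Add 7 hours and 35 minutes leg 3 → 7:22 AM UTC (Jun 27).
Add 3 hours and 9 minutes layover in Los Angeles → 10:31 AM UTC.
Add 3 hours and 38 minutes leg 4 → 2:09 PM UTC.
Dubai is UTC+4:00, so local arrival = 2:09 PM + 4:00 = 6:09 PM on Jun 27.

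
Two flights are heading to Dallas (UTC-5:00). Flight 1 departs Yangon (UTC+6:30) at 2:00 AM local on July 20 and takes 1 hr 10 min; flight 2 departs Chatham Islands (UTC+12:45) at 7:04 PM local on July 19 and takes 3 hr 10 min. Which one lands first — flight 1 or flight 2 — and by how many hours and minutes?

the second, by 11 hours 11 minutes

Flight 1 in UTC: 2:00 AM − 6:30 = 7:30 PM on Jul 19.
+1 hour and 10 minutes → arrive 8:40 PM UTC on Jul 19.
Flight 2 in UTC: 7:04 PM − 12:45 = 6:19 AM on Jul 19.
+3 hours and 10 minutes → arrive 9:29 AM UTC on Jul 19.
Flight 2 lands earlier by 11 hours 11 minutes.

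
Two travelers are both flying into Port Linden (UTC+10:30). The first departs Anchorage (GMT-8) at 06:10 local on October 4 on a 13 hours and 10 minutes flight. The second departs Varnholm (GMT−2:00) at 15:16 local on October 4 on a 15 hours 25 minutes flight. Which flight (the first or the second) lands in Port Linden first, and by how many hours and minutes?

the first, by 5 hours 21 minutes

Flight 1 in UTC: 06:10 + 8:00 = 14:10 on Oct 4.
+13 hours 10 minutes → arrive 03:20 UTC on Oct 5.
Flight 2 in UTC: 15:16 + 2:00 = 17:16 on Oct 4.
+15 hours 25 minutes → arrive 08:41 UTC on Oct 5.
Flight 1 lands earlier by 5 hours 21 minutes.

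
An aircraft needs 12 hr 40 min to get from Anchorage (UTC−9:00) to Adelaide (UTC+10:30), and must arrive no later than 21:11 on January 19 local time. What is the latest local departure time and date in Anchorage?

13:01 on January 18

Target arrival in UTC: 21:11 − 10:30 = 10:41 on Jan 19.
Subtract 12 hours and 40 minutes → departure 22:01 UTC on Jan 18.
Anchorage is UTC−9:00: 22:01 − 9:00 = 13:01 on Jan 18.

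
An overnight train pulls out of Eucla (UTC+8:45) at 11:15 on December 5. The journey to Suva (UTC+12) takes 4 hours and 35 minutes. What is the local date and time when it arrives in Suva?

Suva is 3:15 ahead of Eucla.
After 4 hours 35 minutes it is 15:50 in Eucla.
Shift by the zone difference: 15:50 + 3:15 = 19:05 on Dec 5 in Suva.

19:05 on December 5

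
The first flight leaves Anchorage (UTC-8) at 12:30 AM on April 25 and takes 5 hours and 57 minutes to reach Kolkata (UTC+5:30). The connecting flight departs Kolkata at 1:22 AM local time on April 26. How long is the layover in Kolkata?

Convert departure to UTC: 12:30 AM + 8:00 = 8:30 AM UTC on Apr 25.
Add 5 hours and 57 minutes flight time → 2:27 PM UTC.
Kolkata is UTC+5:30, so local arrival = 2:27 PM + 5:30 = 7:57 PM on Apr 25.
Layover = 1:22 AM − 7:57 PM (+1 day) = 5 hours 25 minutes.

5 hours 25 minutes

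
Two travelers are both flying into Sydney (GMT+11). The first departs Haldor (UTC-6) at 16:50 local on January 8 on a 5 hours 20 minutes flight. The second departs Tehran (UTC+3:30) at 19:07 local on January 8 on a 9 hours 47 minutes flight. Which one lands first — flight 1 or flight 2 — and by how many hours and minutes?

the second, by 2 hours 46 minutes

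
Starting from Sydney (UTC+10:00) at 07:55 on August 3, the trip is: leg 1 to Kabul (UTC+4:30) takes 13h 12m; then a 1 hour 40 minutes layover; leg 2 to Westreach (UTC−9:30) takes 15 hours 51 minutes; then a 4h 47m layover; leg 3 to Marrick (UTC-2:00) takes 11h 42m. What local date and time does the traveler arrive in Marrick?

Convert departure to UTC: 07:55 − 10:00 = 21:55 UTC on Aug 2.
Add 13 hours and 12 minutes leg 1 → 11:07 UTC (Aug 3).
Add 1 hour and 40 minutes layover in Kabul → 12:47 UTC.
Add 15 hours and 51 minutes leg 2 → 04:38 UTC (Aug 4).
Add 4 hours and 47 minutes layover in Westreach → 09:25 UTC.
Add 11 hours and 42 minutes leg 3 → 21:07 UTC.
Marrick is UTC−2:00, so local arrival = 21:07 − 2:00 = 19:07 on Aug 4.

19:07 on Aug 4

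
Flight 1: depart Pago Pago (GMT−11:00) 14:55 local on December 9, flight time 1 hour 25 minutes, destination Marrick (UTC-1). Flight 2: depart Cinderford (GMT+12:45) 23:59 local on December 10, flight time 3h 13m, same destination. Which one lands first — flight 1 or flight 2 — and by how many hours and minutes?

the first, by 11 hours 7 minutes

Flight 1 in UTC: 14:55 + 11:00 = 01:55 on Dec 10.
+1 hour and 25 minutes → arrive 03:20 UTC on Dec 10.
Flight 2 in UTC: 23:59 − 12:45 = 11:14 on Dec 10.
+3 hours and 13 minutes → arrive 14:27 UTC on Dec 10.
Flight 1 lands earlier by 11 hours 7 minutes.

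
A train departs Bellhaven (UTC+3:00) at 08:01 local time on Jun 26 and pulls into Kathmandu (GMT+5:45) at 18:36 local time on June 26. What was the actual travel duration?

Departure in UTC: 08:01 − 3:00 = 05:01 on Jun 26.
Arrival in UTC: 18:36 − 5:45 = 12:51 on Jun 26.
Elapsed = 12:51 − 05:01 = 7 hours 50 minutes.

7 hours 50 minutes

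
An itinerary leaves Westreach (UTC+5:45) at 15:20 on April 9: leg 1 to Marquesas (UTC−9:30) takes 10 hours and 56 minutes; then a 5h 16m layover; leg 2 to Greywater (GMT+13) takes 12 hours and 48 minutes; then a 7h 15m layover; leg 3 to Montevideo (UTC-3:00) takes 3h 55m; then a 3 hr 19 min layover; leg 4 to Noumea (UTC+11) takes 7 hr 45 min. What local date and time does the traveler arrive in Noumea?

Convert departure to UTC: 15:20 − 5:45 = 09:35 UTC on Apr 9.
Add 10 hours and 56 minutes leg 1 → 20:31 UTC.
Add 5 hours and 16 minutes layover in Marquesas → 01:47 UTC (Apr 10).
Add 12 hours 48 minutes leg 2 → 14:35 UTC.
Add 7 hours 15 minutes layover in Greywater → 21:50 UTC.
Add 3 hours 55 minutes leg 3 → 01:45 UTC (Apr 11).
Add 3 hours and 19 minutes layover in Montevideo → 05:04 UTC.
Add 7 hours 45 minutes leg 4 → 12:49 UTC.
Noumea is UTC+11:00, so local arrival = 12:49 + 11:00 = 23:49 on Apr 11.

23:49 on April 11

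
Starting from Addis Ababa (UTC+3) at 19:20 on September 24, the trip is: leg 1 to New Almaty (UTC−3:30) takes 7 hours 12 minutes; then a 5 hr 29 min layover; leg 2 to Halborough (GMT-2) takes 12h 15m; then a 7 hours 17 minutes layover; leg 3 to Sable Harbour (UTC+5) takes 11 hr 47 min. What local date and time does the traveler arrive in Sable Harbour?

Convert departure to UTC: 19:20 − 3:00 = 16:20 UTC on Sep 24.
Add 7 hours and 12 minutes leg 1 → 23:32 UTC.
Add 5 hours and 29 minutes layover in New Almaty → 05:01 UTC (Sep 25).
Add 12 hours and 15 minutes leg 2 → 17:16 UTC.
Add 7 hours and 17 minutes layover in Halborough → 00:33 UTC (Sep 26).
Add 11 hours and 47 minutes leg 3 → 12:20 UTC.
Sable Harbour is UTC+5:00, so local arrival = 12:20 + 5:00 = 17:20 on Sep 26.

17:20 on September 26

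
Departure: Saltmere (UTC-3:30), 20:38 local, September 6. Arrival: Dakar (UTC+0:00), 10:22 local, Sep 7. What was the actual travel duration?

Departure in UTC: 20:38 + 3:30 = 00:08 on Sep 7.
Arrival is already UTC: 10:22 on Sep 7.
Elapsed = 10:22 − 00:08 = 10 hours 14 minutes.

10 hours 14 minutes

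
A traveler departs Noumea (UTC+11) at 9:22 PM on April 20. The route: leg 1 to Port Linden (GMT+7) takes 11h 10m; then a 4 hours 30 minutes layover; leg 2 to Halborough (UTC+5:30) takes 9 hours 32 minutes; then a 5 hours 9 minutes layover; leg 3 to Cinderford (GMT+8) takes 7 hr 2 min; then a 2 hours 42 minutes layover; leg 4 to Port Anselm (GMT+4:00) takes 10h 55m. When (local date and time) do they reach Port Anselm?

5:22 PM on April 22

Convert departure to UTC: 9:22 PM − 11:00 = 10:22 AM UTC on Apr 20.
Add 11 hours 10 minutes leg 1 → 9:32 PM UTC.
Add 4 hours 30 minutes layover in Port Linden → 2:02 AM UTC (Apr 21).
Add 9 hours 32 minutes leg 2 → 11:34 AM UTC.
Add 5 hours and 9 minutes layover in Halborough → 4:43 PM UTC.
Add 7 hours and 2 minutes leg 3 → 11:45 PM UTC.
Add 2 hours and 42 minutes layover in Cinderford → 2:27 AM UTC (Apr 22).
Add 10 hours 55 minutes leg 4 → 1:22 PM UTC.
Port Anselm is UTC+4:00, so local arrival = 1:22 PM + 4:00 = 5:22 PM on Apr 22.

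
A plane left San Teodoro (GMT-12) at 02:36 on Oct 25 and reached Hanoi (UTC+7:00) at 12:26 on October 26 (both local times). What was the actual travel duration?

14 hours 50 minutes

Departure in UTC: 02:36 + 12:00 = 14:36 on Oct 25.
Arrival in UTC: 12:26 − 7:00 = 05:26 on Oct 26.
Elapsed = 05:26 − 14:36 (+1 day) = 14 hours 50 minutes.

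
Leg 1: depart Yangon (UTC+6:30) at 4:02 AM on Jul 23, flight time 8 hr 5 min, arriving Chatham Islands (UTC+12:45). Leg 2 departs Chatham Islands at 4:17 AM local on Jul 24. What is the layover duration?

Convert departure to UTC: 4:02 AM − 6:30 = 9:32 PM UTC on Jul 22.
Add 8 hours and 5 minutes flight time → 5:37 AM UTC (Jul 23).
Chatham Islands is UTC+12:45, so local arrival = 5:37 AM + 12:45 = 6:22 PM on Jul 23.
Layover = 4:17 AM − 6:22 PM (+1 day) = 9 hours 55 minutes.

9 hours 55 minutes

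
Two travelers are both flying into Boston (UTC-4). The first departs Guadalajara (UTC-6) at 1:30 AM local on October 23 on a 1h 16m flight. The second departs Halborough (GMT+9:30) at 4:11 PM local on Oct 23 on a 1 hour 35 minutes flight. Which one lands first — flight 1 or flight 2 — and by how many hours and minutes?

Flight 1 in UTC: 1:30 AM + 6:00 = 7:30 AM on Oct 23.
+1 hour and 16 minutes → arrive 8:46 AM UTC on Oct 23.
Flight 2 in UTC: 4:11 PM − 9:30 = 6:41 AM on Oct 23.
+1 hour 35 minutes → arrive 8:16 AM UTC on Oct 23.
Flight 2 lands earlier by 30 minutes.

the second, by 30 minutes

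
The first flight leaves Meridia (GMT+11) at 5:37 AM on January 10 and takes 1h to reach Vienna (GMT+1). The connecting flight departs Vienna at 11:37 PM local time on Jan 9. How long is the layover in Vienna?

Convert departure to UTC: 5:37 AM − 11:00 = 6:37 PM UTC on Jan 9.
Add 1 hour flight time → 7:37 PM UTC.
Vienna is UTC+1:00, so local arrival = 7:37 PM + 1:00 = 8:37 PM on Jan 9.
Layover = 11:37 PM − 8:37 PM = 3 hours.

3 hours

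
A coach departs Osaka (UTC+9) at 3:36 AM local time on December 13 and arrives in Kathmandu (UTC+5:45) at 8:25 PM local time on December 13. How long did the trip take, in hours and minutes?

20 hours 4 minutes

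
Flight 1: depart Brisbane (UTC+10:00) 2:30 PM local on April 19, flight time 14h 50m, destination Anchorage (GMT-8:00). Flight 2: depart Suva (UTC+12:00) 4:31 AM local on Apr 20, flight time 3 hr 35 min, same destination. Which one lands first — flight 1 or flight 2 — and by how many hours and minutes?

Flight 1 in UTC: 2:30 PM − 10:00 = 4:30 AM on Apr 19.
+14 hours 50 minutes → arrive 7:20 PM UTC on Apr 19.
Flight 2 in UTC: 4:31 AM − 12:00 = 4:31 PM on Apr 19.
+3 hours and 35 minutes → arrive 8:06 PM UTC on Apr 19.
Flight 1 lands earlier by 46 minutes.

the first, by 46 minutes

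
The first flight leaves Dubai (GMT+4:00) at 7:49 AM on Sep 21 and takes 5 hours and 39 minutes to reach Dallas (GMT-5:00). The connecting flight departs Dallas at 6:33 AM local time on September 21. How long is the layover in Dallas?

2 hours 5 minutes

Convert departure to UTC: 7:49 AM − 4:00 = 3:49 AM UTC on Sep 21.
Add 5 hours and 39 minutes flight time → 9:28 AM UTC.
Dallas is UTC−5:00, so local arrival = 9:28 AM − 5:00 = 4:28 AM on Sep 21.
Layover = 6:33 AM − 4:28 AM = 2 hours 5 minutes.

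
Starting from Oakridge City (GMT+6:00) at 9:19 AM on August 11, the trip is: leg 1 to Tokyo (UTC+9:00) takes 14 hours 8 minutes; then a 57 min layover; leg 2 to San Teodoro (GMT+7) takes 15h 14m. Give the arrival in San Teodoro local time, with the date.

4:38 PM on August 12

Convert departure to UTC: 9:19 AM − 6:00 = 3:19 AM UTC on Aug 11.
Add 14 hours 8 minutes leg 1 → 5:27 PM UTC.
Add 57 minutes layover in Tokyo → 6:24 PM UTC.
Add 15 hours 14 minutes leg 2 → 9:38 AM UTC (Aug 12).
San Teodoro is UTC+7:00, so local arrival = 9:38 AM + 7:00 = 4:38 PM on Aug 12.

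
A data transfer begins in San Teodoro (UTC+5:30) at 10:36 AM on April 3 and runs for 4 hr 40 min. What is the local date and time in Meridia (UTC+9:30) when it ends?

7:16 PM on Apr 3

Convert start to UTC: 10:36 AM − 5:30 = 5:06 AM UTC on Apr 3.
Add 4 hours and 40 minutes duration → 9:46 AM UTC.
Meridia is UTC+9:30, so local end time = 9:46 AM + 9:30 = 7:16 PM on Apr 3.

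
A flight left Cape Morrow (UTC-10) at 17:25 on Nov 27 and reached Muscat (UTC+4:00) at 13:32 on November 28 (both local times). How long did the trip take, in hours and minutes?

6 hours 7 minutes

Departure in UTC: 17:25 + 10:00 = 03:25 on Nov 28.
Arrival in UTC: 13:32 − 4:00 = 09:32 on Nov 28.
Elapsed = 09:32 − 03:25 = 6 hours 7 minutes.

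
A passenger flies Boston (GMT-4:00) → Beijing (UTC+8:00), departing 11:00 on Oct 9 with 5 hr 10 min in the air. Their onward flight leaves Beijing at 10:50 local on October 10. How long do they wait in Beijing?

6 hours 40 minutes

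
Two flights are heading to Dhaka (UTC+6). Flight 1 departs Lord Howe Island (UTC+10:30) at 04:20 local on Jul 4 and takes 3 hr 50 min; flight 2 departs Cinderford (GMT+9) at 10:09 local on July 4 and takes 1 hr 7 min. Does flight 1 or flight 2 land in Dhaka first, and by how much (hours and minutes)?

Flight 1 in UTC: 04:20 − 10:30 = 17:50 on Jul 3.
+3 hours and 50 minutes → arrive 21:40 UTC on Jul 3.
Flight 2 in UTC: 10:09 − 9:00 = 01:09 on Jul 4.
+1 hour and 7 minutes → arrive 02:16 UTC on Jul 4.
Flight 1 lands earlier by 4 hours 36 minutes.

the first, by 4 hours 36 minutes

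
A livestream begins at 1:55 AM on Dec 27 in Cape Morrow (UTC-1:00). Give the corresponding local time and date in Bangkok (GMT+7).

Bangkok is 8:00 ahead of Cape Morrow.
Shift by the zone difference: 1:55 AM + 8:00 = 9:55 AM on Dec 27 in Bangkok.

9:55 AM on December 27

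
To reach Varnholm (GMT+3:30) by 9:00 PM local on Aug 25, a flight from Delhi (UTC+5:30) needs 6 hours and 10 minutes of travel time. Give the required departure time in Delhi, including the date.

Target arrival in UTC: 9:00 PM − 3:30 = 5:30 PM on Aug 25.
Subtract 6 hours and 10 minutes → departure 11:20 AM UTC on Aug 25.
Delhi is UTC+5:30: 11:20 AM + 5:30 = 4:50 PM on Aug 25.

4:50 PM on August 25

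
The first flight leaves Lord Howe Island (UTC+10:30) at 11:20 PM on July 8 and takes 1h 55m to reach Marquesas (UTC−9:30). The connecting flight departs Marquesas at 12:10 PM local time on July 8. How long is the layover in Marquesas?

6 hours 55 minutes

Convert departure to UTC: 11:20 PM − 10:30 = 12:50 PM UTC on Jul 8.
Add 1 hour 55 minutes flight time → 2:45 PM UTC.
Marquesas is UTC−9:30, so local arrival = 2:45 PM − 9:30 = 5:15 AM on Jul 8.
Layover = 12:10 PM − 5:15 AM = 6 hours 55 minutes.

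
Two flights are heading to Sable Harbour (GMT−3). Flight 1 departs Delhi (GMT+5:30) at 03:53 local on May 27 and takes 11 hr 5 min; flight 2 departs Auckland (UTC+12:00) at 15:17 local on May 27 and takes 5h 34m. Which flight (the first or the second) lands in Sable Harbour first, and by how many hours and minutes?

the second, by 37 minutes

Flight 1 in UTC: 03:53 − 5:30 = 22:23 on May 26.
+11 hours 5 minutes → arrive 09:28 UTC on May 27.
Flight 2 in UTC: 15:17 − 12:00 = 03:17 on May 27.
+5 hours 34 minutes → arrive 08:51 UTC on May 27.
Flight 2 lands earlier by 37 minutes.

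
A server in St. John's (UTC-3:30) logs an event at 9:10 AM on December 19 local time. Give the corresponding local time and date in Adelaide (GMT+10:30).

Adelaide is 14:00 ahead of St. John's.
Shift by the zone difference: 9:10 AM + 14:00 = 11:10 PM on Dec 19 in Adelaide.

11:10 PM on December 19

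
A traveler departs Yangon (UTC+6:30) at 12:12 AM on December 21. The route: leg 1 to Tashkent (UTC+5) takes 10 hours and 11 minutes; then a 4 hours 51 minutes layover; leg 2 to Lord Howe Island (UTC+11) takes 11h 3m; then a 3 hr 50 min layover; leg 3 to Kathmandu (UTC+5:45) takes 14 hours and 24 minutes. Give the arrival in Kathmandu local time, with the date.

7:46 PM on December 22

Convert departure to UTC: 12:12 AM − 6:30 = 5:42 PM UTC on Dec 20.
Add 10 hours 11 minutes leg 1 → 3:53 AM UTC (Dec 21).
Add 4 hours 51 minutes layover in Tashkent → 8:44 AM UTC.
Add 11 hours and 3 minutes leg 2 → 7:47 PM UTC.
Add 3 hours and 50 minutes layover in Lord Howe Island → 11:37 PM UTC.
Add 14 hours and 24 minutes leg 3 → 2:01 PM UTC (Dec 22).
Kathmandu is UTC+5:45, so local arrival = 2:01 PM + 5:45 = 7:46 PM on Dec 22.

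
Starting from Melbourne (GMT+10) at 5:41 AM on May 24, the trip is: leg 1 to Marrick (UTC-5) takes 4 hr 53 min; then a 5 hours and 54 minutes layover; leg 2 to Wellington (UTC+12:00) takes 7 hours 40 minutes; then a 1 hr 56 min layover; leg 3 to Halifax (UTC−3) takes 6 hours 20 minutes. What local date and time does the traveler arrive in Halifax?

Convert departure to UTC: 5:41 AM − 10:00 = 7:41 PM UTC on May 23.
Add 4 hours 53 minutes leg 1 → 12:34 AM UTC (May 24).
Add 5 hours 54 minutes layover in Marrick → 6:28 AM UTC.
Add 7 hours and 40 minutes leg 2 → 2:08 PM UTC.
Add 1 hour and 56 minutes layover in Wellington → 4:04 PM UTC.
Add 6 hours and 20 minutes leg 3 → 10:24 PM UTC.
Halifax is UTC−3:00, so local arrival = 10:24 PM − 3:00 = 7:24 PM on May 24.

7:24 PM on May 24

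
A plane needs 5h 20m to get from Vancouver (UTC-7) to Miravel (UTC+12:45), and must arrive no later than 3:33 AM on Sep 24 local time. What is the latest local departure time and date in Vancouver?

2:28 AM on September 23

Target arrival in UTC: 3:33 AM − 12:45 = 2:48 PM on Sep 23.
Subtract 5 hours 20 minutes → departure 9:28 AM UTC on Sep 23.
Vancouver is UTC−7:00: 9:28 AM − 7:00 = 2:28 AM on Sep 23.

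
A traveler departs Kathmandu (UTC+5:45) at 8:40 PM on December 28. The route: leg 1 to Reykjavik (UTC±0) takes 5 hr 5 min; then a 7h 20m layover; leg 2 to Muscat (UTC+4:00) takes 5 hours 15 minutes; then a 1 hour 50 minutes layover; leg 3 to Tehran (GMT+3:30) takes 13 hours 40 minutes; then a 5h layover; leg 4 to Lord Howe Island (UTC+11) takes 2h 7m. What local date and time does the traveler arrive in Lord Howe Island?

Convert departure to UTC: 8:40 PM − 5:45 = 2:55 PM UTC on Dec 28.
Add 5 hours and 5 minutes leg 1 → 8:00 PM UTC.
Add 7 hours 20 minutes layover in Reykjavik → 3:20 AM UTC (Dec 29).
Add 5 hours 15 minutes leg 2 → 8:35 AM UTC.
Add 1 hour 50 minutes layover in Muscat → 10:25 AM UTC.
Add 13 hours 40 minutes leg 3 → 12:05 AM UTC (Dec 30).
Add 5 hours layover in Tehran → 5:05 AM UTC.
Add 2 hours 7 minutes leg 4 → 7:12 AM UTC.
Lord Howe Island is UTC+11:00, so local arrival = 7:12 AM + 11:00 = 6:12 PM on Dec 30.

6:12 PM on December 30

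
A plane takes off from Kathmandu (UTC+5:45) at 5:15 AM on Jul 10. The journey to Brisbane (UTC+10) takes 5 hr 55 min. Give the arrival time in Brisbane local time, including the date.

Convert departure to UTC: 5:15 AM − 5:45 = 11:30 PM UTC on Jul 9.
Add 5 hours 55 minutes travel time → 5:25 AM UTC (Jul 10).
Brisbane is UTC+10:00, so local arrival = 5:25 AM + 10:00 = 3:25 PM on Jul 10.

3:25 PM on July 10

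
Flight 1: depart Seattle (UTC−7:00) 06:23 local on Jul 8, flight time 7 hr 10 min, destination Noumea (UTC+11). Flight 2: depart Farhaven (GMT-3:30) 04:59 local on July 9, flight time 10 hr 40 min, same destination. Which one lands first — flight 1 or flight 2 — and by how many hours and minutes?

the first, by 22 hours 36 minutes

Flight 1 in UTC: 06:23 + 7:00 = 13:23 on Jul 8.
+7 hours and 10 minutes → arrive 20:33 UTC on Jul 8.
Flight 2 in UTC: 04:59 + 3:30 = 08:29 on Jul 9.
+10 hours and 40 minutes → arrive 19:09 UTC on Jul 9.
Flight 1 lands earlier by 22 hours 36 minutes.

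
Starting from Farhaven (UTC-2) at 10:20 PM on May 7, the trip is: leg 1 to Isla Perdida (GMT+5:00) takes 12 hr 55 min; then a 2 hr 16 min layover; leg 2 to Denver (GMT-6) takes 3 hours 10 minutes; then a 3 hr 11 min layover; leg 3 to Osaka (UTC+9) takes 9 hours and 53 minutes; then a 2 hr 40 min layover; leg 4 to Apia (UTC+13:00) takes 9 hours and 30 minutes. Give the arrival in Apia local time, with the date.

8:55 AM on May 10

Convert departure to UTC: 10:20 PM + 2:00 = 12:20 AM UTC on May 8.
Add 12 hours and 55 minutes leg 1 → 1:15 PM UTC.
Add 2 hours 16 minutes layover in Isla Perdida → 3:31 PM UTC.
Add 3 hours 10 minutes leg 2 → 6:41 PM UTC.
Add 3 hours 11 minutes layover in Denver → 9:52 PM UTC.
Add 9 hours 53 minutes leg 3 → 7:45 AM UTC (May 9).
Add 2 hours and 40 minutes layover in Osaka → 10:25 AM UTC.
Add 9 hours and 30 minutes leg 4 → 7:55 PM UTC.
Apia is UTC+13:00, so local arrival = 7:55 PM + 13:00 = 8:55 AM on May 10.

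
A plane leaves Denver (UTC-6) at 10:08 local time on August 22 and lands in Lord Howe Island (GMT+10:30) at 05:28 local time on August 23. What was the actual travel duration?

Departure in UTC: 10:08 + 6:00 = 16:08 on Aug 22.
Arrival in UTC: 05:28 − 10:30 = 18:58 on Aug 22.
Elapsed = 18:58 − 16:08 = 2 hours 50 minutes.

2 hours 50 minutes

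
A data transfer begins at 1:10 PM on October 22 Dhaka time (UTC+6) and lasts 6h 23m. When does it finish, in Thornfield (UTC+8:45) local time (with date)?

Convert start to UTC: 1:10 PM − 6:00 = 7:10 AM UTC on Oct 22.
Add 6 hours and 23 minutes duration → 1:33 PM UTC.
Thornfield is UTC+8:45, so local end time = 1:33 PM + 8:45 = 10:18 PM on Oct 22.

10:18 PM on October 22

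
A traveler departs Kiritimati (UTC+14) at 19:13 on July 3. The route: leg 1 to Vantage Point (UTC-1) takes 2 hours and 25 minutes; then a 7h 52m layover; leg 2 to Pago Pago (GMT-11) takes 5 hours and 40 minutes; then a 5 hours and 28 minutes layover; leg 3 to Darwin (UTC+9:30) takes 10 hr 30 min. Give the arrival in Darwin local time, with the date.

22:38 on Jul 4

Convert departure to UTC: 19:13 − 14:00 = 05:13 UTC on Jul 3.
Add 2 hours and 25 minutes leg 1 → 07:38 UTC.
Add 7 hours 52 minutes layover in Vantage Point → 15:30 UTC.
Add 5 hours 40 minutes leg 2 → 21:10 UTC.
Add 5 hours and 28 minutes layover in Pago Pago → 02:38 UTC (Jul 4).
Add 10 hours and 30 minutes leg 3 → 13:08 UTC.
Darwin is UTC+9:30, so local arrival = 13:08 + 9:30 = 22:38 on Jul 4.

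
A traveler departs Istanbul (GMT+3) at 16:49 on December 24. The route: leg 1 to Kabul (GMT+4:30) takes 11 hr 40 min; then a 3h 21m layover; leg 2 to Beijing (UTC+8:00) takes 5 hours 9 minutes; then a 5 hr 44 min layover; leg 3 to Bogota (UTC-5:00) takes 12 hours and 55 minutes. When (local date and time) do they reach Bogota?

23:38 on December 25

Convert departure to UTC: 16:49 − 3:00 = 13:49 UTC on Dec 24.
Add 11 hours and 40 minutes leg 1 → 01:29 UTC (Dec 25).
Add 3 hours and 21 minutes layover in Kabul → 04:50 UTC.
Add 5 hours and 9 minutes leg 2 → 09:59 UTC.
Add 5 hours 44 minutes layover in Beijing → 15:43 UTC.
Add 12 hours and 55 minutes leg 3 → 04:38 UTC (Dec 26).
Bogota is UTC−5:00, so local arrival = 04:38 − 5:00 = 23:38 on Dec 25.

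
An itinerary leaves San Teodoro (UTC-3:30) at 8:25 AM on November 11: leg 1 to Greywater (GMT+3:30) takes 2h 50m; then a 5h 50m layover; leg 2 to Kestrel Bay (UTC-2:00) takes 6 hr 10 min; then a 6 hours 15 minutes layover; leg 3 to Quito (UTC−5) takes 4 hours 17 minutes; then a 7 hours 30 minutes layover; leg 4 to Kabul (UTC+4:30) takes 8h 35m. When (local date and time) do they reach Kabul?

Convert departure to UTC: 8:25 AM + 3:30 = 11:55 AM UTC on Nov 11.
Add 2 hours 50 minutes leg 1 → 2:45 PM UTC.
Add 5 hours 50 minutes layover in Greywater → 8:35 PM UTC.
Add 6 hours and 10 minutes leg 2 → 2:45 AM UTC (Nov 12).
Add 6 hours and 15 minutes layover in Kestrel Bay → 9:00 AM UTC.
Add 4 hours 17 minutes leg 3 → 1:17 PM UTC.
Add 7 hours and 30 minutes layover in Quito → 8:47 PM UTC.
Add 8 hours and 35 minutes leg 4 → 5:22 AM UTC (Nov 13).
Kabul is UTC+4:30, so local arrival = 5:22 AM + 4:30 = 9:52 AM on Nov 13.

9:52 AM on Nov 13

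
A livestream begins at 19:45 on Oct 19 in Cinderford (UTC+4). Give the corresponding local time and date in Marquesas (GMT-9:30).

In UTC: 19:45 − 4:00 = 15:45 on Oct 19.
Marquesas is UTC−9:30: 15:45 − 9:30 = 06:15 on Oct 19.

06:15 on Oct 19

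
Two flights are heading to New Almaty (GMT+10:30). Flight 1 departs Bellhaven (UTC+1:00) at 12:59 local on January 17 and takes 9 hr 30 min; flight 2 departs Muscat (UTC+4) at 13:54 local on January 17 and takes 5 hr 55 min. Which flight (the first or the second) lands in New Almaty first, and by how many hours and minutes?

Flight 1 in UTC: 12:59 − 1:00 = 11:59 on Jan 17.
+9 hours 30 minutes → arrive 21:29 UTC on Jan 17.
Flight 2 in UTC: 13:54 − 4:00 = 09:54 on Jan 17.
+5 hours 55 minutes → arrive 15:49 UTC on Jan 17.
Flight 2 lands earlier by 5 hours 40 minutes.

the second, by 5 hours 40 minutes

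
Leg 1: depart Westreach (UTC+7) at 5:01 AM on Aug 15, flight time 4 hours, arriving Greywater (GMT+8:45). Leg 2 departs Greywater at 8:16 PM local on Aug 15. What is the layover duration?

9 hours 30 minutes

Convert departure to UTC: 5:01 AM − 7:00 = 10:01 PM UTC on Aug 14.
Add 4 hours flight time → 2:01 AM UTC (Aug 15).
Greywater is UTC+8:45, so local arrival = 2:01 AM + 8:45 = 10:46 AM on Aug 15.
Layover = 8:16 PM − 10:46 AM = 9 hours 30 minutes.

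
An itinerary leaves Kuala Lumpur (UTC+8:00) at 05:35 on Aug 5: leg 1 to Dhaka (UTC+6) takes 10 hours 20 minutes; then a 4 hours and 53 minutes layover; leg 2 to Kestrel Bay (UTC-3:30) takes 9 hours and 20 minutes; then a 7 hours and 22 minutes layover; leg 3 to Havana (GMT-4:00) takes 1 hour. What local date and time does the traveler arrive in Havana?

02:30 on August 6

Convert departure to UTC: 05:35 − 8:00 = 21:35 UTC on Aug 4.
Add 10 hours and 20 minutes leg 1 → 07:55 UTC (Aug 5).
Add 4 hours and 53 minutes layover in Dhaka → 12:48 UTC.
Add 9 hours and 20 minutes leg 2 → 22:08 UTC.
Add 7 hours 22 minutes layover in Kestrel Bay → 05:30 UTC (Aug 6).
Add 1 hour leg 3 → 06:30 UTC.
Havana is UTC−4:00, so local arrival = 06:30 − 4:00 = 02:30 on Aug 6.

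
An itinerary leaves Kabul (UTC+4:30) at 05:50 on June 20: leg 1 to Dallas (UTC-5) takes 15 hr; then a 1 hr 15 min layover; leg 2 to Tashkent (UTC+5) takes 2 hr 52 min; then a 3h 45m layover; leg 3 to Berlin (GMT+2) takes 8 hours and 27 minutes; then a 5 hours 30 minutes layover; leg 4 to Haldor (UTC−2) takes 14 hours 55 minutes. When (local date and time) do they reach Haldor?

03:04 on June 22

Convert departure to UTC: 05:50 − 4:30 = 01:20 UTC on Jun 20.
Add 15 hours leg 1 → 16:20 UTC.
Add 1 hour and 15 minutes layover in Dallas → 17:35 UTC.
Add 2 hours 52 minutes leg 2 → 20:27 UTC.
Add 3 hours 45 minutes layover in Tashkent → 00:12 UTC (Jun 21).
Add 8 hours 27 minutes leg 3 → 08:39 UTC.
Add 5 hours 30 minutes layover in Berlin → 14:09 UTC.
Add 14 hours and 55 minutes leg 4 → 05:04 UTC (Jun 22).
Haldor is UTC−2:00, so local arrival = 05:04 − 2:00 = 03:04 on Jun 22.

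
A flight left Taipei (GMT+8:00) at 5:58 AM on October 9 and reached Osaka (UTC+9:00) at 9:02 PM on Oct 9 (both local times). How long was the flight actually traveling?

14 hours 4 minutes

Osaka is 1:00 ahead of Taipei.
Clock-face elapsed time (ignoring zones) is 15 hours 4 minutes.
Actual elapsed = 15 hours 4 minutes − 1:00 = 14 hours 4 minutes.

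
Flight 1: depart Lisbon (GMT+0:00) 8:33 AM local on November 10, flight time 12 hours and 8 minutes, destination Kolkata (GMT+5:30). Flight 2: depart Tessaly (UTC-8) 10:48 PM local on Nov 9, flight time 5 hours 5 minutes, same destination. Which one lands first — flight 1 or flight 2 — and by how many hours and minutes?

Flight 1 departs at 8:33 AM UTC (Nov 10).
+12 hours and 8 minutes → arrive 8:41 PM UTC on Nov 10.
Flight 2 in UTC: 10:48 PM + 8:00 = 6:48 AM on Nov 10.
+5 hours and 5 minutes → arrive 11:53 AM UTC on Nov 10.
Flight 2 lands earlier by 8 hours 48 minutes.

the second, by 8 hours 48 minutes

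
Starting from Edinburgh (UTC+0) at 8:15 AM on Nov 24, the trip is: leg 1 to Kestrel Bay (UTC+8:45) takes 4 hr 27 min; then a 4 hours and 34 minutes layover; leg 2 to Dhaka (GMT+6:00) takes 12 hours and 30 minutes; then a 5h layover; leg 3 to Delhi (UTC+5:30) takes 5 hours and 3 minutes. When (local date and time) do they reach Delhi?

9:19 PM on November 25

Edinburgh is at UTC+0, so departure is already 8:15 AM UTC on Nov 24.
Add 4 hours 27 minutes leg 1 → 12:42 PM UTC.
Add 4 hours and 34 minutes layover in Kestrel Bay → 5:16 PM UTC.
Add 12 hours 30 minutes leg 2 → 5:46 AM UTC (Nov 25).
Add 5 hours layover in Dhaka → 10:46 AM UTC.
Add 5 hours and 3 minutes leg 3 → 3:49 PM UTC.
Delhi is UTC+5:30, so local arrival = 3:49 PM + 5:30 = 9:19 PM on Nov 25.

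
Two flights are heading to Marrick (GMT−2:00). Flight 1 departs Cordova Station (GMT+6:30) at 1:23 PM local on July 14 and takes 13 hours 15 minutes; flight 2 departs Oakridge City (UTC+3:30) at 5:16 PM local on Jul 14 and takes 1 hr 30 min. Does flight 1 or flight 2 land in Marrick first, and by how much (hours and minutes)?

the second, by 4 hours 52 minutes

Flight 1 in UTC: 1:23 PM − 6:30 = 6:53 AM on Jul 14.
+13 hours 15 minutes → arrive 8:08 PM UTC on Jul 14.
Flight 2 in UTC: 5:16 PM − 3:30 = 1:46 PM on Jul 14.
+1 hour 30 minutes → arrive 3:16 PM UTC on Jul 14.
Flight 2 lands earlier by 4 hours 52 minutes.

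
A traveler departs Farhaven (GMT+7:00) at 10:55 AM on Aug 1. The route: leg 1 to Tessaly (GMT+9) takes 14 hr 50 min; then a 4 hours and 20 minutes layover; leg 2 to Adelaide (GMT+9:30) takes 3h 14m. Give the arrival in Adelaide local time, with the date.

Convert departure to UTC: 10:55 AM − 7:00 = 3:55 AM UTC on Aug 1.
Add 14 hours and 50 minutes leg 1 → 6:45 PM UTC.
Add 4 hours and 20 minutes layover in Tessaly → 11:05 PM UTC.
Add 3 hours 14 minutes leg 2 → 2:19 AM UTC (Aug 2).
Adelaide is UTC+9:30, so local arrival = 2:19 AM + 9:30 = 11:49 AM on Aug 2.

11:49 AM on August 2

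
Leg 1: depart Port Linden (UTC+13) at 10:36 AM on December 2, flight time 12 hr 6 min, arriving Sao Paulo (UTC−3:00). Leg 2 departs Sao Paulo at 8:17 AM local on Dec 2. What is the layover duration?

Convert departure to UTC: 10:36 AM − 13:00 = 9:36 PM UTC on Dec 1.
Add 12 hours and 6 minutes flight time → 9:42 AM UTC (Dec 2).
Sao Paulo is UTC−3:00, so local arrival = 9:42 AM − 3:00 = 6:42 AM on Dec 2.
Layover = 8:17 AM − 6:42 AM = 1 hour 35 minutes.

1 hour 35 minutes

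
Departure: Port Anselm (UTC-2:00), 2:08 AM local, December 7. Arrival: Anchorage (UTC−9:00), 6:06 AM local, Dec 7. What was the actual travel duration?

10 hours 58 minutes

Departure in UTC: 2:08 AM + 2:00 = 4:08 AM on Dec 7.
Arrival in UTC: 6:06 AM + 9:00 = 3:06 PM on Dec 7.
Elapsed = 3:06 PM − 4:08 AM = 10 hours 58 minutes.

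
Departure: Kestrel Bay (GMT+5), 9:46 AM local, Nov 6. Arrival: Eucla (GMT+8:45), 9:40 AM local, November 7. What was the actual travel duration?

Departure in UTC: 9:46 AM − 5:00 = 4:46 AM on Nov 6.
Arrival in UTC: 9:40 AM − 8:45 = 12:55 AM on Nov 7.
Elapsed = 12:55 AM − 4:46 AM (+1 day) = 20 hours 9 minutes.

20 hours 9 minutes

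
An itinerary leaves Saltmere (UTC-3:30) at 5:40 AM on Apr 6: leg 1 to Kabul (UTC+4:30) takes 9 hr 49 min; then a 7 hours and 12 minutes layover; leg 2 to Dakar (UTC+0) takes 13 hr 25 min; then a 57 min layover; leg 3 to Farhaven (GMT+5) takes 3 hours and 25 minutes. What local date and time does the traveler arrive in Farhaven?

Convert departure to UTC: 5:40 AM + 3:30 = 9:10 AM UTC on Apr 6.
Add 9 hours 49 minutes leg 1 → 6:59 PM UTC.
Add 7 hours and 12 minutes layover in Kabul → 2:11 AM UTC (Apr 7).
Add 13 hours 25 minutes leg 2 → 3:36 PM UTC.
Add 57 minutes layover in Dakar → 4:33 PM UTC.
Add 3 hours 25 minutes leg 3 → 7:58 PM UTC.
Farhaven is UTC+5:00, so local arrival = 7:58 PM + 5:00 = 12:58 AM on Apr 8.

12:58 AM on Apr 8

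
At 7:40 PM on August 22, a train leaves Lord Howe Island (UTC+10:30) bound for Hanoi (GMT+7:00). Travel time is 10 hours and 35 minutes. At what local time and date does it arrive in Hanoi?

2:45 AM on August 23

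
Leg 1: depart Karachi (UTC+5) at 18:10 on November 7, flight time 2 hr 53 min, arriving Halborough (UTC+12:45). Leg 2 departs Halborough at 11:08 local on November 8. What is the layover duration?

6 hours 20 minutes

Convert departure to UTC: 18:10 − 5:00 = 13:10 UTC on Nov 7.
Add 2 hours and 53 minutes flight time → 16:03 UTC.
Halborough is UTC+12:45, so local arrival = 16:03 + 12:45 = 04:48 on Nov 8.
Layover = 11:08 − 04:48 = 6 hours 20 minutes.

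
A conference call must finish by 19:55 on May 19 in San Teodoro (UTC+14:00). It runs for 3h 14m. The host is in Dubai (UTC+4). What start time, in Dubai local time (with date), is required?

Target end time in UTC: 19:55 − 14:00 = 05:55 on May 19.
Subtract 3 hours 14 minutes → start 02:41 UTC on May 19.
Dubai is UTC+4:00: 02:41 + 4:00 = 06:41 on May 19.

06:41 on May 19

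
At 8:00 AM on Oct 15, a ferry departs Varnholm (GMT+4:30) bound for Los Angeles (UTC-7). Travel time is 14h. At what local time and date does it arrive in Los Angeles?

Convert departure to UTC: 8:00 AM − 4:30 = 3:30 AM UTC on Oct 15.
Add 14 hours travel time → 5:30 PM UTC.
Los Angeles is UTC−7:00, so local arrival = 5:30 PM − 7:00 = 10:30 AM on Oct 15.

10:30 AM on October 15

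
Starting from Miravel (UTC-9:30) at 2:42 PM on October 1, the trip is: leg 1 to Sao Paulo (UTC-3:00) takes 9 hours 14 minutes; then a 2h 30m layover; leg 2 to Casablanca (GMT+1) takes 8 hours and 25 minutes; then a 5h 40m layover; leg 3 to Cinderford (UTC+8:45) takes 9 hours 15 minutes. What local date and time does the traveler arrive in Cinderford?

Convert departure to UTC: 2:42 PM + 9:30 = 12:12 AM UTC on Oct 2.
Add 9 hours 14 minutes leg 1 → 9:26 AM UTC.
Add 2 hours and 30 minutes layover in Sao Paulo → 11:56 AM UTC.
Add 8 hours and 25 minutes leg 2 → 8:21 PM UTC.
Add 5 hours and 40 minutes layover in Casablanca → 2:01 AM UTC (Oct 3).
Add 9 hours and 15 minutes leg 3 → 11:16 AM UTC.
Cinderford is UTC+8:45, so local arrival = 11:16 AM + 8:45 = 8:01 PM on Oct 3.

8:01 PM on October 3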